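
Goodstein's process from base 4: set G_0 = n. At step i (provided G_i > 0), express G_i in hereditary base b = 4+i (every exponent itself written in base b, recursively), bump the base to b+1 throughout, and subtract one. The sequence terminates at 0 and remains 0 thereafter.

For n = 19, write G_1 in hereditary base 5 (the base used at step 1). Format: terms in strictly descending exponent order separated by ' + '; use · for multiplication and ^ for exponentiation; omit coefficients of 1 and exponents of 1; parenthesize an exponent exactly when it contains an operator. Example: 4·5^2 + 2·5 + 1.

G_0 = 19. HB_4(19) = 4^2 + 3. Bump = 28. G_1 = 27.
G_1 = 27. HB_5(27) = 5^2 + 2. Bump = 38. G_2 = 37.

5^2 + 2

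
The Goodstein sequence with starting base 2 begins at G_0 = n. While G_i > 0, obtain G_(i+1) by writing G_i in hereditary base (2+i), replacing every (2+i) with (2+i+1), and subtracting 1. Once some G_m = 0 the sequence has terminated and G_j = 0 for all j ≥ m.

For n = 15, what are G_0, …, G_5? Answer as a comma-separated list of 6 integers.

15, 111, 1283, 18752, 326593, 6588344

15 —HB2→ 2^(2 + 1) + 2^2 + 2 + 1 —bump→ 3^(3 + 1) + 3^3 + 3 + 1 = 112 —(−1)→ 111
111 —HB3→ 3^(3 + 1) + 3^3 + 3 —bump→ 4^(4 + 1) + 4^4 + 4 = 1284 —(−1)→ 1283
1283 —HB4→ 4^(4 + 1) + 4^4 + 3 —bump→ 5^(5 + 1) + 5^5 + 3 = 18753 —(−1)→ 18752
18752 —HB5→ 5^(5 + 1) + 5^5 + 2 —bump→ 6^(6 + 1) + 6^6 + 2 = 326594 —(−1)→ 326593
326593 —HB6→ 6^(6 + 1) + 6^6 + 1 —bump→ 7^(7 + 1) + 7^7 + 1 = 6588345 —(−1)→ 6588344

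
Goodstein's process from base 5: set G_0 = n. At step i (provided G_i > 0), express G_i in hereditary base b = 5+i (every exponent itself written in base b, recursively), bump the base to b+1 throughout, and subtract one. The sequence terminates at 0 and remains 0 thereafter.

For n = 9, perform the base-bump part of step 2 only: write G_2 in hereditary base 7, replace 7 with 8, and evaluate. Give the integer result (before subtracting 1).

step 0: 9 = 5 + 4; sub 6 for 5: 6 + 4; = 10; G_1 = 10−1 = 9
step 1: 9 = 6 + 3; sub 7 for 6: 7 + 3; = 10; G_2 = 10−1 = 9
step 2: 9 = 7 + 2; sub 8 for 7: 8 + 2; = 10; G_3 = 10−1 = 9

10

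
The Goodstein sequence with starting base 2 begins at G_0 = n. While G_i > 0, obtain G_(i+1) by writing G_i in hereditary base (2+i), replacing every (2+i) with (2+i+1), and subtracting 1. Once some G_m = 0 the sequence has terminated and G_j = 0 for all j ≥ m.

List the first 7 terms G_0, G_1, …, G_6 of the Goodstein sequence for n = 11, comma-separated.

G_0=11  [base 2] 2^(2 + 1) + 2 + 1  →[2↦3]→  3^(3 + 1) + 3 + 1 = 85  −1 ⇒ G_1=84
G_1=84  [base 3] 3^(3 + 1) + 3  →[3↦4]→  4^(4 + 1) + 4 = 1028  −1 ⇒ G_2=1027
G_2=1027  [base 4] 4^(4 + 1) + 3  →[4↦5]→  5^(5 + 1) + 3 = 15628  −1 ⇒ G_3=15627
G_3=15627  [base 5] 5^(5 + 1) + 2  →[5↦6]→  6^(6 + 1) + 2 = 279938  −1 ⇒ G_4=279937
G_4=279937  [base 6] 6^(6 + 1) + 1  →[6↦7]→  7^(7 + 1) + 1 = 5764802  −1 ⇒ G_5=5764801
G_5=5764801  [base 7] 7^(7 + 1)  →[7↦8]→  8^(8 + 1) = 134217728  −1 ⇒ G_6=134217727

11, 84, 1027, 15627, 279937, 5764801, 134217727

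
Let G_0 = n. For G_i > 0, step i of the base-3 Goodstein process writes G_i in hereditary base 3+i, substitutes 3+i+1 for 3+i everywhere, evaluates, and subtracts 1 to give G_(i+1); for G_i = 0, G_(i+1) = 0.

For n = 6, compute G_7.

5

step 0: 6 = 2·3; sub 4 for 3: 2·4; = 8; G_1 = 8−1 = 7
step 1: 7 = 4 + 3; sub 5 for 4: 5 + 3; = 8; G_2 = 8−1 = 7
step 2: 7 = 5 + 2; sub 6 for 5: 6 + 2; = 8; G_3 = 8−1 = 7
step 3: 7 = 6 + 1; sub 7 for 6: 7 + 1; = 8; G_4 = 8−1 = 7
step 4: 7 = 7; sub 8 for 7: 8; = 8; G_5 = 8−1 = 7
step 5: 7 = 7; sub 9 for 8: 7; = 7; G_6 = 7−1 = 6
step 6: 6 = 6; sub 10 for 9: 6; = 6; G_7 = 6−1 = 5
step 7: 5 = 5; sub 11 for 10: 5; = 5; G_8 = 5−1 = 4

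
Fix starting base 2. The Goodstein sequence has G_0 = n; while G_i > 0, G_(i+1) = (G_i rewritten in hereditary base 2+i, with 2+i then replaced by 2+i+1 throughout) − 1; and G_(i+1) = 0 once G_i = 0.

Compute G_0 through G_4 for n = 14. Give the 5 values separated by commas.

14, 110, 1281, 18750, 326591

base 2: 14 = 2^(2 + 1) + 2^2 + 2; at 3: 3^(3 + 1) + 3^3 + 3 = 111; next = 110
base 3: 110 = 3^(3 + 1) + 3^3 + 2; at 4: 4^(4 + 1) + 4^4 + 2 = 1282; next = 1281
base 4: 1281 = 4^(4 + 1) + 4^4 + 1; at 5: 5^(5 + 1) + 5^5 + 1 = 18751; next = 18750
base 5: 18750 = 5^(5 + 1) + 5^5; at 6: 6^(6 + 1) + 6^6 = 326592; next = 326591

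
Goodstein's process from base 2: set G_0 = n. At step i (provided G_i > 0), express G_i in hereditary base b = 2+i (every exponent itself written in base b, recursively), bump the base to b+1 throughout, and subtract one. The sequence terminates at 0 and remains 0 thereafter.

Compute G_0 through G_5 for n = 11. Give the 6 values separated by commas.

11, 84, 1027, 15627, 279937, 5764801

i=0: 11 = 2^(2 + 1) + 2 + 1 (b=2); 2→3: 3^(3 + 1) + 3 + 1 = 85; 85−1 = 84
i=1: 84 = 3^(3 + 1) + 3 (b=3); 3→4: 4^(4 + 1) + 4 = 1028; 1028−1 = 1027
i=2: 1027 = 4^(4 + 1) + 3 (b=4); 4→5: 5^(5 + 1) + 3 = 15628; 15628−1 = 15627
i=3: 15627 = 5^(5 + 1) + 2 (b=5); 5→6: 6^(6 + 1) + 2 = 279938; 279938−1 = 279937
i=4: 279937 = 6^(6 + 1) + 1 (b=6); 6→7: 7^(7 + 1) + 1 = 5764802; 5764802−1 = 5764801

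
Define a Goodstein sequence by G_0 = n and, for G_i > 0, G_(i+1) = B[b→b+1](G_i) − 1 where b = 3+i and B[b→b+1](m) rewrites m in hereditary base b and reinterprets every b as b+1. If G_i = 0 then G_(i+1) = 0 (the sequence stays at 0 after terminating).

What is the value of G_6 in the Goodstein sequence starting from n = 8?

G_0=8  [base 3] 2·3 + 2  →[3↦4]→  2·4 + 2 = 10  −1 ⇒ G_1=9
G_1=9  [base 4] 2·4 + 1  →[4↦5]→  2·5 + 1 = 11  −1 ⇒ G_2=10
G_2=10  [base 5] 2·5  →[5↦6]→  2·6 = 12  −1 ⇒ G_3=11
G_3=11  [base 6] 6 + 5  →[6↦7]→  7 + 5 = 12  −1 ⇒ G_4=11
G_4=11  [base 7] 7 + 4  →[7↦8]→  8 + 4 = 12  −1 ⇒ G_5=11
G_5=11  [base 8] 8 + 3  →[8↦9]→  9 + 3 = 12  −1 ⇒ G_6=11
G_6=11  [base 9] 9 + 2  →[9↦10]→  10 + 2 = 12  −1 ⇒ G_7=11

11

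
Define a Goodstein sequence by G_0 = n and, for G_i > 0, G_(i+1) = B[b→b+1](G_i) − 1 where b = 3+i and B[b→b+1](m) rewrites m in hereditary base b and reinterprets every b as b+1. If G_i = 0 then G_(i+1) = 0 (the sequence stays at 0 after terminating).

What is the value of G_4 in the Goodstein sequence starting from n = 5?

G_0=5  [base 3] 3 + 2  →[3↦4]→  4 + 2 = 6  −1 ⇒ G_1=5
G_1=5  [base 4] 4 + 1  →[4↦5]→  5 + 1 = 6  −1 ⇒ G_2=5
G_2=5  [base 5] 5  →[5↦6]→  6 = 6  −1 ⇒ G_3=5
G_3=5  [base 6] 5  →[6↦7]→  5 = 5  −1 ⇒ G_4=4
G_4=4  [base 7] 4  →[7↦8]→  4 = 4  −1 ⇒ G_5=3

4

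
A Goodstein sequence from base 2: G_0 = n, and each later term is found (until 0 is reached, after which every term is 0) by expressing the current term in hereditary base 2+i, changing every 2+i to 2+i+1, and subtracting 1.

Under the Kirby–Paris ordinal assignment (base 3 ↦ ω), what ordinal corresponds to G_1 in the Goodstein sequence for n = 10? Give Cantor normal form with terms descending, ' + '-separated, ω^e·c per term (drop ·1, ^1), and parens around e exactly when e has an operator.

ω^(ω + 1) + 2

[0] 10 ≡ 2^(2 + 1) + 2 (base 2). Lift 3: 84. −1: 83.
[1] 83 ≡ 3^(3 + 1) + 2 (base 3). Lift 4: 1026. −1: 1025.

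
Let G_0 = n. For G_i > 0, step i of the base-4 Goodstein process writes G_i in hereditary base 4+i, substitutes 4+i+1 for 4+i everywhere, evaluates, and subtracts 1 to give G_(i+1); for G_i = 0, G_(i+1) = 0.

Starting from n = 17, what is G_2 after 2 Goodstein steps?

35

(0) 17|_4 = 4^2 + 1 ↦ 5^2 + 1|_5 = 26 ⇒ 25
(1) 25|_5 = 5^2 ↦ 6^2|_6 = 36 ⇒ 35
(2) 35|_6 = 5·6 + 5 ↦ 5·7 + 5|_7 = 40 ⇒ 39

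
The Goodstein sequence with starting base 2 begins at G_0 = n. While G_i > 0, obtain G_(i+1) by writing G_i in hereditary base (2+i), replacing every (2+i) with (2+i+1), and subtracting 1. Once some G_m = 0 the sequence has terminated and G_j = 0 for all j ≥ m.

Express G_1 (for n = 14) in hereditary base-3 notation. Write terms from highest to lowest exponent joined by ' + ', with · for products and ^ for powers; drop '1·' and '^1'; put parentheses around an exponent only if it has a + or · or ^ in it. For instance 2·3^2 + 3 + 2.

3^(3 + 1) + 3^3 + 2

i=0: 14 = 2^(2 + 1) + 2^2 + 2 (b=2); 2→3: 3^(3 + 1) + 3^3 + 3 = 111; 111−1 = 110
i=1: 110 = 3^(3 + 1) + 3^3 + 2 (b=3); 3→4: 4^(4 + 1) + 4^4 + 2 = 1282; 1282−1 = 1281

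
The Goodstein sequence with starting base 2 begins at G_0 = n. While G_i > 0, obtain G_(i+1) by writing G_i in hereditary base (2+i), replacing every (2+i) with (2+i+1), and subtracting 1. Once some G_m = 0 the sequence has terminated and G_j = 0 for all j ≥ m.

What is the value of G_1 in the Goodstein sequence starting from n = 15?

111

base 2: 15 = 2^(2 + 1) + 2^2 + 2 + 1; at 3: 3^(3 + 1) + 3^3 + 3 + 1 = 112; next = 111
base 3: 111 = 3^(3 + 1) + 3^3 + 3; at 4: 4^(4 + 1) + 4^4 + 4 = 1284; next = 1283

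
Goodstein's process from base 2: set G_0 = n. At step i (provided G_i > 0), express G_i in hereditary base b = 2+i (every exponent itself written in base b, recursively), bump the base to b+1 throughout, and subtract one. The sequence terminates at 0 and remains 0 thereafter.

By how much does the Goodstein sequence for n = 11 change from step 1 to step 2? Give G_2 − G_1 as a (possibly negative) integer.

943

G_0 = 11. HB_2(11) = 2^(2 + 1) + 2 + 1. Bump = 85. G_1 = 84.
G_1 = 84. HB_3(84) = 3^(3 + 1) + 3. Bump = 1028. G_2 = 1027.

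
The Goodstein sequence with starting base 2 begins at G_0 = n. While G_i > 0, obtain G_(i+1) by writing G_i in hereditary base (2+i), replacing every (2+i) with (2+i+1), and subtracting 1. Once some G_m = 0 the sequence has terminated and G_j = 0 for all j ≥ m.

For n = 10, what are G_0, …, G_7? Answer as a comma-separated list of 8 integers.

10, 83, 1025, 15625, 279935, 4215754, 84073323, 1937434592

step 0: 10 = 2^(2 + 1) + 2; sub 3 for 2: 3^(3 + 1) + 3; = 84; G_1 = 84−1 = 83
step 1: 83 = 3^(3 + 1) + 2; sub 4 for 3: 4^(4 + 1) + 2; = 1026; G_2 = 1026−1 = 1025
step 2: 1025 = 4^(4 + 1) + 1; sub 5 for 4: 5^(5 + 1) + 1; = 15626; G_3 = 15626−1 = 15625
step 3: 15625 = 5^(5 + 1); sub 6 for 5: 6^(6 + 1); = 279936; G_4 = 279936−1 = 279935
step 4: 279935 = 5·6^6 + 5·6^5 + 5·6^4 + 5·6^3 + 5·6^2 + 5·6 + 5; sub 7 for 6: 5·7^7 + 5·7^5 + 5·7^4 + 5·7^3 + 5·7^2 + 5·7 + 5; = 4215755; G_5 = 4215755−1 = 4215754
step 5: 4215754 = 5·7^7 + 5·7^5 + 5·7^4 + 5·7^3 + 5·7^2 + 5·7 + 4; sub 8 for 7: 5·8^8 + 5·8^5 + 5·8^4 + 5·8^3 + 5·8^2 + 5·8 + 4; = 84073324; G_6 = 84073324−1 = 84073323
step 6: 84073323 = 5·8^8 + 5·8^5 + 5·8^4 + 5·8^3 + 5·8^2 + 5·8 + 3; sub 9 for 8: 5·9^9 + 5·9^5 + 5·9^4 + 5·9^3 + 5·9^2 + 5·9 + 3; = 1937434593; G_7 = 1937434593−1 = 1937434592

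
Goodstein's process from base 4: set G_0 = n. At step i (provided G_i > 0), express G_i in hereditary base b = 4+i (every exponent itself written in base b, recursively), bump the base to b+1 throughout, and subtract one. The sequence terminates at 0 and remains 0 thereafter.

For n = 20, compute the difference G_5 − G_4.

G_0 = 20. HB_4(20) = 4^2 + 4. Bump = 30. G_1 = 29.
G_1 = 29. HB_5(29) = 5^2 + 4. Bump = 40. G_2 = 39.
G_2 = 39. HB_6(39) = 6^2 + 3. Bump = 52. G_3 = 51.
G_3 = 51. HB_7(51) = 7^2 + 2. Bump = 66. G_4 = 65.
G_4 = 65. HB_8(65) = 8^2 + 1. Bump = 82. G_5 = 81.

16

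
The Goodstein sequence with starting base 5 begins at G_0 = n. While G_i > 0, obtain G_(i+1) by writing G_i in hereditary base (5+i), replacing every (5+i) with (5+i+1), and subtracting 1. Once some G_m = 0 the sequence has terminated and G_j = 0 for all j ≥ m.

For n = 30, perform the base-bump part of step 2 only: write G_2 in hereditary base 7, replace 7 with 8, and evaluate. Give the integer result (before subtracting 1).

G_0=30  [base 5] 5^2 + 5  →[5↦6]→  6^2 + 6 = 42  −1 ⇒ G_1=41
G_1=41  [base 6] 6^2 + 5  →[6↦7]→  7^2 + 5 = 54  −1 ⇒ G_2=53

68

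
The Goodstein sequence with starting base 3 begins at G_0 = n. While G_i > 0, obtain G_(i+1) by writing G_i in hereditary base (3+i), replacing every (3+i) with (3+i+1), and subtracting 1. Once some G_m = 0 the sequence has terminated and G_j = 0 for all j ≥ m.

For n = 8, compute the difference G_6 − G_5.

0

i=0: 8 = 2·3 + 2 (b=3); 3→4: 2·4 + 2 = 10; 10−1 = 9
i=1: 9 = 2·4 + 1 (b=4); 4→5: 2·5 + 1 = 11; 11−1 = 10
i=2: 10 = 2·5 (b=5); 5→6: 2·6 = 12; 12−1 = 11
i=3: 11 = 6 + 5 (b=6); 6→7: 7 + 5 = 12; 12−1 = 11
i=4: 11 = 7 + 4 (b=7); 7→8: 8 + 4 = 12; 12−1 = 11
i=5: 11 = 8 + 3 (b=8); 8→9: 9 + 3 = 12; 12−1 = 11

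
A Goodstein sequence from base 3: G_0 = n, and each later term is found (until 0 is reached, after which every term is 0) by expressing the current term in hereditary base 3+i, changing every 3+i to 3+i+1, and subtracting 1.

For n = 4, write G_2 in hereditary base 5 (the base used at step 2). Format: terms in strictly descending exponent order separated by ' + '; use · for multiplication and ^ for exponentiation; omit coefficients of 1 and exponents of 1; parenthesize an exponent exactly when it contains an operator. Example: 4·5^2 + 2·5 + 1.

G_0=4  [base 3] 3 + 1  →[3↦4]→  4 + 1 = 5  −1 ⇒ G_1=4
G_1=4  [base 4] 4  →[4↦5]→  5 = 5  −1 ⇒ G_2=4
G_2=4  [base 5] 4  →[5↦6]→  4 = 4  −1 ⇒ G_3=3

4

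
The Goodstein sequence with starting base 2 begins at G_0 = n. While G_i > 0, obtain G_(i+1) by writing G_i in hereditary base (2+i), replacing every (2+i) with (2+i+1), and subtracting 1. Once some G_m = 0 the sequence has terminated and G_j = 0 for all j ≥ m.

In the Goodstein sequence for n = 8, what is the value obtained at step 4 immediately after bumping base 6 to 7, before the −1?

1647196

G_0=8  [base 2] 2^(2 + 1)  →[2↦3]→  3^(3 + 1) = 81  −1 ⇒ G_1=80
G_1=80  [base 3] 2·3^3 + 2·3^2 + 2·3 + 2  →[3↦4]→  2·4^4 + 2·4^2 + 2·4 + 2 = 554  −1 ⇒ G_2=553
G_2=553  [base 4] 2·4^4 + 2·4^2 + 2·4 + 1  →[4↦5]→  2·5^5 + 2·5^2 + 2·5 + 1 = 6311  −1 ⇒ G_3=6310
G_3=6310  [base 5] 2·5^5 + 2·5^2 + 2·5  →[5↦6]→  2·6^6 + 2·6^2 + 2·6 = 93396  −1 ⇒ G_4=93395
G_4=93395  [base 6] 2·6^6 + 2·6^2 + 6 + 5  →[6↦7]→  2·7^7 + 2·7^2 + 7 + 5 = 1647196  −1 ⇒ G_5=1647195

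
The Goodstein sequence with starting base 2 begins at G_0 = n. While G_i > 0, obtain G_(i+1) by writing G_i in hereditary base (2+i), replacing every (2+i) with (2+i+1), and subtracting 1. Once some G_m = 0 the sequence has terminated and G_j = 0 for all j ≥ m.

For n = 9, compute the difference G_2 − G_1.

942

(0) 9|_2 = 2^(2 + 1) + 1 ↦ 3^(3 + 1) + 1|_3 = 82 ⇒ 81
(1) 81|_3 = 3^(3 + 1) ↦ 4^(4 + 1)|_4 = 1024 ⇒ 1023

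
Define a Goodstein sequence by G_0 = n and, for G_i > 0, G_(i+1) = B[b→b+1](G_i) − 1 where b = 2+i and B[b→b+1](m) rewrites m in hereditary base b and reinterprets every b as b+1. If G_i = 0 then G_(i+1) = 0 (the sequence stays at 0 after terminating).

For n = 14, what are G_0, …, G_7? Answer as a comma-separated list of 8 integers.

14, 110, 1281, 18750, 326591, 5862840, 134404971, 3487116548

step 0: 14 = 2^(2 + 1) + 2^2 + 2; sub 3 for 2: 3^(3 + 1) + 3^3 + 3; = 111; G_1 = 111−1 = 110
step 1: 110 = 3^(3 + 1) + 3^3 + 2; sub 4 for 3: 4^(4 + 1) + 4^4 + 2; = 1282; G_2 = 1282−1 = 1281
step 2: 1281 = 4^(4 + 1) + 4^4 + 1; sub 5 for 4: 5^(5 + 1) + 5^5 + 1; = 18751; G_3 = 18751−1 = 18750
step 3: 18750 = 5^(5 + 1) + 5^5; sub 6 for 5: 6^(6 + 1) + 6^6; = 326592; G_4 = 326592−1 = 326591
step 4: 326591 = 6^(6 + 1) + 5·6^5 + 5·6^4 + 5·6^3 + 5·6^2 + 5·6 + 5; sub 7 for 6: 7^(7 + 1) + 5·7^5 + 5·7^4 + 5·7^3 + 5·7^2 + 5·7 + 5; = 5862841; G_5 = 5862841−1 = 5862840
step 5: 5862840 = 7^(7 + 1) + 5·7^5 + 5·7^4 + 5·7^3 + 5·7^2 + 5·7 + 4; sub 8 for 7: 8^(8 + 1) + 5·8^5 + 5·8^4 + 5·8^3 + 5·8^2 + 5·8 + 4; = 134404972; G_6 = 134404972−1 = 134404971
step 6: 134404971 = 8^(8 + 1) + 5·8^5 + 5·8^4 + 5·8^3 + 5·8^2 + 5·8 + 3; sub 9 for 8: 9^(9 + 1) + 5·9^5 + 5·9^4 + 5·9^3 + 5·9^2 + 5·9 + 3; = 3487116549; G_7 = 3487116549−1 = 3487116548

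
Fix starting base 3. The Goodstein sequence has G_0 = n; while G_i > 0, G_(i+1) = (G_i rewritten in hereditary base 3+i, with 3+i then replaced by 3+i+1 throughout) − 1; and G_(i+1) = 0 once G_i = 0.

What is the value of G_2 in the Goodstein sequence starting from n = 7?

i=0: 7 = 2·3 + 1 (b=3); 3→4: 2·4 + 1 = 9; 9−1 = 8
i=1: 8 = 2·4 (b=4); 4→5: 2·5 = 10; 10−1 = 9
i=2: 9 = 5 + 4 (b=5); 5→6: 6 + 4 = 10; 10−1 = 9

9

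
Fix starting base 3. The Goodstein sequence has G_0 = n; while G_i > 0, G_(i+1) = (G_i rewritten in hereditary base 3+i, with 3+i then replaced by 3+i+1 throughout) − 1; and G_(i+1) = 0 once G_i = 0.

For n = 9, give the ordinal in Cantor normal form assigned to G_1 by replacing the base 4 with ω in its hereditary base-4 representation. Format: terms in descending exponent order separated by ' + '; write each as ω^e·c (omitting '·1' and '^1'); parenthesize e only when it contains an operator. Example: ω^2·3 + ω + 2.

G_0=9  [base 3] 3^2  →[3↦4]→  4^2 = 16  −1 ⇒ G_1=15
G_1=15  [base 4] 3·4 + 3  →[4↦5]→  3·5 + 3 = 18  −1 ⇒ G_2=17

ω·3 + 3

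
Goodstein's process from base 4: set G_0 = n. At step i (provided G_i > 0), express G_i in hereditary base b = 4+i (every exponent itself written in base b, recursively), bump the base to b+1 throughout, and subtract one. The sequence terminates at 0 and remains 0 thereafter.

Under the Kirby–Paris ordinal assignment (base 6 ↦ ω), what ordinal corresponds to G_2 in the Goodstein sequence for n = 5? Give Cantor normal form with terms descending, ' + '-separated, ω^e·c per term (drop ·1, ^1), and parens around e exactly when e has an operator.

[0] 5 ≡ 4 + 1 (base 4). Lift 5: 6. −1: 5.
[1] 5 ≡ 5 (base 5). Lift 6: 6. −1: 5.
[2] 5 ≡ 5 (base 6). Lift 7: 5. −1: 4.

5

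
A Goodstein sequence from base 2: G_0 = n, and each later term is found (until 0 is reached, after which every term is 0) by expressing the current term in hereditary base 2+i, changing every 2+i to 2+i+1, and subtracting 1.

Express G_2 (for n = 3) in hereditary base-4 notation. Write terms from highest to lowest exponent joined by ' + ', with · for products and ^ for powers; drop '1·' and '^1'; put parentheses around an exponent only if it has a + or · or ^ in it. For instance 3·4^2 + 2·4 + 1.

base 2: 3 = 2 + 1; at 3: 3 + 1 = 4; next = 3
base 3: 3 = 3; at 4: 4 = 4; next = 3
base 4: 3 = 3; at 5: 3 = 3; next = 2

3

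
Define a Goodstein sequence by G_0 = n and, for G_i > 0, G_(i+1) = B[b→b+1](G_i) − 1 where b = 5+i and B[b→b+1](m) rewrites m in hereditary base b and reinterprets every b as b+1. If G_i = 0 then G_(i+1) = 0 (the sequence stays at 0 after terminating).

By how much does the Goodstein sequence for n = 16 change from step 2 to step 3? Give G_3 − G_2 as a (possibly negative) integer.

G_0 = 16. HB_5(16) = 3·5 + 1. Bump = 19. G_1 = 18.
G_1 = 18. HB_6(18) = 3·6. Bump = 21. G_2 = 20.
G_2 = 20. HB_7(20) = 2·7 + 6. Bump = 22. G_3 = 21.

1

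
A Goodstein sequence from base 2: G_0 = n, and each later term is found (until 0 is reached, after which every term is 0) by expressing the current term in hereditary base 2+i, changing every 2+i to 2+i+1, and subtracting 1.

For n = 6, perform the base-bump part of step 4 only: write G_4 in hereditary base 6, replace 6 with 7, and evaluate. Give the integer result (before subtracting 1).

G_0=6  [base 2] 2^2 + 2  →[2↦3]→  3^3 + 3 = 30  −1 ⇒ G_1=29
G_1=29  [base 3] 3^3 + 2  →[3↦4]→  4^4 + 2 = 258  −1 ⇒ G_2=257
G_2=257  [base 4] 4^4 + 1  →[4↦5]→  5^5 + 1 = 3126  −1 ⇒ G_3=3125
G_3=3125  [base 5] 5^5  →[5↦6]→  6^6 = 46656  −1 ⇒ G_4=46655
G_4=46655  [base 6] 5·6^5 + 5·6^4 + 5·6^3 + 5·6^2 + 5·6 + 5  →[6↦7]→  5·7^5 + 5·7^4 + 5·7^3 + 5·7^2 + 5·7 + 5 = 98040  −1 ⇒ G_5=98039

98040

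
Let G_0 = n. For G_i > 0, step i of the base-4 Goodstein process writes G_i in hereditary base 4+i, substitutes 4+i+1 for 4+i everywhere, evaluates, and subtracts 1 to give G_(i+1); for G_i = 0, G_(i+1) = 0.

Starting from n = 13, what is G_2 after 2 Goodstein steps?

G_0=13  [base 4] 3·4 + 1  →[4↦5]→  3·5 + 1 = 16  −1 ⇒ G_1=15
G_1=15  [base 5] 3·5  →[5↦6]→  3·6 = 18  −1 ⇒ G_2=17
G_2=17  [base 6] 2·6 + 5  →[6↦7]→  2·7 + 5 = 19  −1 ⇒ G_3=18

17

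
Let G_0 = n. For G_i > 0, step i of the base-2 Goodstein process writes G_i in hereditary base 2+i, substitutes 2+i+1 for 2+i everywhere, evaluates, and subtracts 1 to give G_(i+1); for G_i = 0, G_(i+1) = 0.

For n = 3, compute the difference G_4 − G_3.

-1

G_0 = 3. HB_2(3) = 2 + 1. Bump = 4. G_1 = 3.
G_1 = 3. HB_3(3) = 3. Bump = 4. G_2 = 3.
G_2 = 3. HB_4(3) = 3. Bump = 3. G_3 = 2.
G_3 = 2. HB_5(2) = 2. Bump = 2. G_4 = 1.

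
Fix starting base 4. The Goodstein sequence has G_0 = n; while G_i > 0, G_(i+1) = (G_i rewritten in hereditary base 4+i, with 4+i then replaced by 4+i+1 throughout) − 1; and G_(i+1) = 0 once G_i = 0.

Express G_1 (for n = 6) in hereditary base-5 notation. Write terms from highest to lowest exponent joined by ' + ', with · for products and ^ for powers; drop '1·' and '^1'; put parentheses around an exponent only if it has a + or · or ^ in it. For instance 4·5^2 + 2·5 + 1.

5 + 1

i=0: 6 = 4 + 2 (b=4); 4→5: 5 + 2 = 7; 7−1 = 6
i=1: 6 = 5 + 1 (b=5); 5→6: 6 + 1 = 7; 7−1 = 6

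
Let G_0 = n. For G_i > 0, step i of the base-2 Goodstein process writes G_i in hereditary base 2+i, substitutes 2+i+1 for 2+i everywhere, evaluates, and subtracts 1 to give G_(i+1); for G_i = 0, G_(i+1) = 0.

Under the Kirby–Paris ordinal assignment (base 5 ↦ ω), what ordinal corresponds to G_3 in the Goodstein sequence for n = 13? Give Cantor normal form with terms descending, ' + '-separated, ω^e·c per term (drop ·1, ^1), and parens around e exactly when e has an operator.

ω^(ω + 1) + ω^3·3 + ω^2·3 + ω·3 + 2

[0] 13 ≡ 2^(2 + 1) + 2^2 + 1 (base 2). Lift 3: 109. −1: 108.
[1] 108 ≡ 3^(3 + 1) + 3^3 (base 3). Lift 4: 1280. −1: 1279.
[2] 1279 ≡ 4^(4 + 1) + 3·4^3 + 3·4^2 + 3·4 + 3 (base 4). Lift 5: 16093. −1: 16092.
[3] 16092 ≡ 5^(5 + 1) + 3·5^3 + 3·5^2 + 3·5 + 2 (base 5). Lift 6: 280712. −1: 280711.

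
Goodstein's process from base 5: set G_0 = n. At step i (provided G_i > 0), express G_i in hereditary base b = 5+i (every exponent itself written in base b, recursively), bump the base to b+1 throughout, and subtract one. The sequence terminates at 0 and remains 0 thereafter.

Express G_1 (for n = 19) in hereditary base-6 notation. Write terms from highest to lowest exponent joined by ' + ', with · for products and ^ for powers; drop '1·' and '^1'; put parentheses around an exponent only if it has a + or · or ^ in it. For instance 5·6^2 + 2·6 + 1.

3·6 + 3

i=0: 19 = 3·5 + 4 (b=5); 5→6: 3·6 + 4 = 22; 22−1 = 21
i=1: 21 = 3·6 + 3 (b=6); 6→7: 3·7 + 3 = 24; 24−1 = 23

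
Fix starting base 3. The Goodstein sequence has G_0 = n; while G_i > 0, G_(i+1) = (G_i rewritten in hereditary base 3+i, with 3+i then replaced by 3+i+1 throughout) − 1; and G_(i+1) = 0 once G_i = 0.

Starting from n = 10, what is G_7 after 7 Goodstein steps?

(0) 10|_3 = 3^2 + 1 ↦ 4^2 + 1|_4 = 17 ⇒ 16
(1) 16|_4 = 4^2 ↦ 5^2|_5 = 25 ⇒ 24
(2) 24|_5 = 4·5 + 4 ↦ 4·6 + 4|_6 = 28 ⇒ 27
(3) 27|_6 = 4·6 + 3 ↦ 4·7 + 3|_7 = 31 ⇒ 30
(4) 30|_7 = 4·7 + 2 ↦ 4·8 + 2|_8 = 34 ⇒ 33
(5) 33|_8 = 4·8 + 1 ↦ 4·9 + 1|_9 = 37 ⇒ 36
(6) 36|_9 = 4·9 ↦ 4·10|_10 = 40 ⇒ 39
(7) 39|_10 = 3·10 + 9 ↦ 3·11 + 9|_11 = 42 ⇒ 41

39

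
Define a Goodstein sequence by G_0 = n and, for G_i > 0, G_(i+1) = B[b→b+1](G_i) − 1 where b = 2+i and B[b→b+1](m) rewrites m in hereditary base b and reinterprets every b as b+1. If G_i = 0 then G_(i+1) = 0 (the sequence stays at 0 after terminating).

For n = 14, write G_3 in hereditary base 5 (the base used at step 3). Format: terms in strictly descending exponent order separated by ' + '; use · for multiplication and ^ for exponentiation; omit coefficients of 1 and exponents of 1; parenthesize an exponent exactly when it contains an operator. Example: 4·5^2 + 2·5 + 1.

14 —HB2→ 2^(2 + 1) + 2^2 + 2 —bump→ 3^(3 + 1) + 3^3 + 3 = 111 —(−1)→ 110
110 —HB3→ 3^(3 + 1) + 3^3 + 2 —bump→ 4^(4 + 1) + 4^4 + 2 = 1282 —(−1)→ 1281
1281 —HB4→ 4^(4 + 1) + 4^4 + 1 —bump→ 5^(5 + 1) + 5^5 + 1 = 18751 —(−1)→ 18750
18750 —HB5→ 5^(5 + 1) + 5^5 —bump→ 6^(6 + 1) + 6^6 = 326592 —(−1)→ 326591

5^(5 + 1) + 5^5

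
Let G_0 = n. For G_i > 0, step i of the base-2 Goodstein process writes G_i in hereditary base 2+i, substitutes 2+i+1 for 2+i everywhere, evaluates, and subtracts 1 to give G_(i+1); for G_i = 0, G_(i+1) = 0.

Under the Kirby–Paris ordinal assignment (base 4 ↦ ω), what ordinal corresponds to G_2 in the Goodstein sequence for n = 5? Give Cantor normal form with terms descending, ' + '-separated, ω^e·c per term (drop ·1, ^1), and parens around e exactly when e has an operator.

[0] 5 ≡ 2^2 + 1 (base 2). Lift 3: 28. −1: 27.
[1] 27 ≡ 3^3 (base 3). Lift 4: 256. −1: 255.
[2] 255 ≡ 3·4^3 + 3·4^2 + 3·4 + 3 (base 4). Lift 5: 468. −1: 467.

ω^3·3 + ω^2·3 + ω·3 + 3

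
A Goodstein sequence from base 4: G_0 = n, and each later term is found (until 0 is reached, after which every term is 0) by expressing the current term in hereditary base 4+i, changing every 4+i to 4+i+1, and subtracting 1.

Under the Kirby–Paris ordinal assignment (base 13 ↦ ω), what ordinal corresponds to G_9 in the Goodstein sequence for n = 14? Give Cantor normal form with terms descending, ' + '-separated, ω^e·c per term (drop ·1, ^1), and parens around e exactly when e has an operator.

ω·2

14 —HB4→ 3·4 + 2 —bump→ 3·5 + 2 = 17 —(−1)→ 16
16 —HB5→ 3·5 + 1 —bump→ 3·6 + 1 = 19 —(−1)→ 18
18 —HB6→ 3·6 —bump→ 3·7 = 21 —(−1)→ 20
20 —HB7→ 2·7 + 6 —bump→ 2·8 + 6 = 22 —(−1)→ 21
21 —HB8→ 2·8 + 5 —bump→ 2·9 + 5 = 23 —(−1)→ 22
22 —HB9→ 2·9 + 4 —bump→ 2·10 + 4 = 24 —(−1)→ 23
23 —HB10→ 2·10 + 3 —bump→ 2·11 + 3 = 25 —(−1)→ 24
24 —HB11→ 2·11 + 2 —bump→ 2·12 + 2 = 26 —(−1)→ 25
25 —HB12→ 2·12 + 1 —bump→ 2·13 + 1 = 27 —(−1)→ 26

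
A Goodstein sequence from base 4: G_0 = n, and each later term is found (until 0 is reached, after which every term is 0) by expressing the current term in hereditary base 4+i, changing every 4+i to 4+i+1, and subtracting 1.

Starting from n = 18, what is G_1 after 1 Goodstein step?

26

18 —HB4→ 4^2 + 2 —bump→ 5^2 + 2 = 27 —(−1)→ 26
26 —HB5→ 5^2 + 1 —bump→ 6^2 + 1 = 37 —(−1)→ 36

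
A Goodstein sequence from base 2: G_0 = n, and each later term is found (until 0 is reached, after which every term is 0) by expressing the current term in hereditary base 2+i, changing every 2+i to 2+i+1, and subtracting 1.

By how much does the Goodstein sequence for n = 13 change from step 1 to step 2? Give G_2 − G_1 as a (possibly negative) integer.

1171

step 0: 13 = 2^(2 + 1) + 2^2 + 1; sub 3 for 2: 3^(3 + 1) + 3^3 + 1; = 109; G_1 = 109−1 = 108
step 1: 108 = 3^(3 + 1) + 3^3; sub 4 for 3: 4^(4 + 1) + 4^4; = 1280; G_2 = 1280−1 = 1279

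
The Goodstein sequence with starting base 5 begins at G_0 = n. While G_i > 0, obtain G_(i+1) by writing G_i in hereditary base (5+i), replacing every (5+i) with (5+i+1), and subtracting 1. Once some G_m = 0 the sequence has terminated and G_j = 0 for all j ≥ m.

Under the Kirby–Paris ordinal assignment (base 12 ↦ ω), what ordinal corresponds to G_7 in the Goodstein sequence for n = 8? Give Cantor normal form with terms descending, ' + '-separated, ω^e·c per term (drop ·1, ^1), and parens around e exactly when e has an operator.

5

(0) 8|_5 = 5 + 3 ↦ 6 + 3|_6 = 9 ⇒ 8
(1) 8|_6 = 6 + 2 ↦ 7 + 2|_7 = 9 ⇒ 8
(2) 8|_7 = 7 + 1 ↦ 8 + 1|_8 = 9 ⇒ 8
(3) 8|_8 = 8 ↦ 9|_9 = 9 ⇒ 8
(4) 8|_9 = 8 ↦ 8|_10 = 8 ⇒ 7
(5) 7|_10 = 7 ↦ 7|_11 = 7 ⇒ 6
(6) 6|_11 = 6 ↦ 6|_12 = 6 ⇒ 5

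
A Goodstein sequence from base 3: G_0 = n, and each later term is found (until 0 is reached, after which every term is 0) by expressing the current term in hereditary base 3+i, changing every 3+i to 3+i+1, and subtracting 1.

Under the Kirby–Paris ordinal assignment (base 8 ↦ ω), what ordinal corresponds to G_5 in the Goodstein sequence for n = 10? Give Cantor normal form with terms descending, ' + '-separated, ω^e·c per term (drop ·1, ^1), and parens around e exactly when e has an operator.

ω·4 + 1

step 0: 10 = 3^2 + 1; sub 4 for 3: 4^2 + 1; = 17; G_1 = 17−1 = 16
step 1: 16 = 4^2; sub 5 for 4: 5^2; = 25; G_2 = 25−1 = 24
step 2: 24 = 4·5 + 4; sub 6 for 5: 4·6 + 4; = 28; G_3 = 28−1 = 27
step 3: 27 = 4·6 + 3; sub 7 for 6: 4·7 + 3; = 31; G_4 = 31−1 = 30
step 4: 30 = 4·7 + 2; sub 8 for 7: 4·8 + 2; = 34; G_5 = 34−1 = 33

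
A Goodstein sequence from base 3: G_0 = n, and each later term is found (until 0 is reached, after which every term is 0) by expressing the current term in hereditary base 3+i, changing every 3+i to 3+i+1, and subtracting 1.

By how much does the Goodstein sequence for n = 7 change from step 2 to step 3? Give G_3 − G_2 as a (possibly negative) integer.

0

[0] 7 ≡ 2·3 + 1 (base 3). Lift 4: 9. −1: 8.
[1] 8 ≡ 2·4 (base 4). Lift 5: 10. −1: 9.
[2] 9 ≡ 5 + 4 (base 5). Lift 6: 10. −1: 9.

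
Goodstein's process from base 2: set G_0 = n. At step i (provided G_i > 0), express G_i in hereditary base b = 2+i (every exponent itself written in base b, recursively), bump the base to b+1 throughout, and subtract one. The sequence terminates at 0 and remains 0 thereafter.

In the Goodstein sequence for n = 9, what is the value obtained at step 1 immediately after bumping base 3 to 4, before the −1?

(0) 9|_2 = 2^(2 + 1) + 1 ↦ 3^(3 + 1) + 1|_3 = 82 ⇒ 81
(1) 81|_3 = 3^(3 + 1) ↦ 4^(4 + 1)|_4 = 1024 ⇒ 1023

1024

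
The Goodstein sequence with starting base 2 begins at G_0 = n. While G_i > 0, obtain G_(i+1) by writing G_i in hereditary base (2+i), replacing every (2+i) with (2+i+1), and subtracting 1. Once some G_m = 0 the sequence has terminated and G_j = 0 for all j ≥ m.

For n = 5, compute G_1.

27

step 0: 5 = 2^2 + 1; sub 3 for 2: 3^3 + 1; = 28; G_1 = 28−1 = 27
step 1: 27 = 3^3; sub 4 for 3: 4^4; = 256; G_2 = 256−1 = 255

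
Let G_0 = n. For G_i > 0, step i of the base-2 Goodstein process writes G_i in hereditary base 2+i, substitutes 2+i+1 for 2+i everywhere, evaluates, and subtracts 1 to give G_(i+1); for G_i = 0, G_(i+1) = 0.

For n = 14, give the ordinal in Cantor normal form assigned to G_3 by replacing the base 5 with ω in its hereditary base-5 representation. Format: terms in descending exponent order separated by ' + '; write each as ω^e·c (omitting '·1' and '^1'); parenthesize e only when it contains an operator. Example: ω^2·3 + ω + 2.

ω^(ω + 1) + ω^ω

[0] 14 ≡ 2^(2 + 1) + 2^2 + 2 (base 2). Lift 3: 111. −1: 110.
[1] 110 ≡ 3^(3 + 1) + 3^3 + 2 (base 3). Lift 4: 1282. −1: 1281.
[2] 1281 ≡ 4^(4 + 1) + 4^4 + 1 (base 4). Lift 5: 18751. −1: 18750.
[3] 18750 ≡ 5^(5 + 1) + 5^5 (base 5). Lift 6: 326592. −1: 326591.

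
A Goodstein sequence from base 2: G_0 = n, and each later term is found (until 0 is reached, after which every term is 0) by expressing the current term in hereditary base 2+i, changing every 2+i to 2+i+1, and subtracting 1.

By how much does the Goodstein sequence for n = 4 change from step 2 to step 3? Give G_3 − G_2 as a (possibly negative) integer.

base 2: 4 = 2^2; at 3: 3^3 = 27; next = 26
base 3: 26 = 2·3^2 + 2·3 + 2; at 4: 2·4^2 + 2·4 + 2 = 42; next = 41
base 4: 41 = 2·4^2 + 2·4 + 1; at 5: 2·5^2 + 2·5 + 1 = 61; next = 60

19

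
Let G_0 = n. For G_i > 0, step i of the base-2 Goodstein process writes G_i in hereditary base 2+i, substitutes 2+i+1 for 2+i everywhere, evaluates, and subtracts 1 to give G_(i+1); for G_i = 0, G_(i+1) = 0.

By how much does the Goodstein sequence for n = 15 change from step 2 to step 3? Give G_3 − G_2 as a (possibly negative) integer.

i=0: 15 = 2^(2 + 1) + 2^2 + 2 + 1 (b=2); 2→3: 3^(3 + 1) + 3^3 + 3 + 1 = 112; 112−1 = 111
i=1: 111 = 3^(3 + 1) + 3^3 + 3 (b=3); 3→4: 4^(4 + 1) + 4^4 + 4 = 1284; 1284−1 = 1283
i=2: 1283 = 4^(4 + 1) + 4^4 + 3 (b=4); 4→5: 5^(5 + 1) + 5^5 + 3 = 18753; 18753−1 = 18752

17469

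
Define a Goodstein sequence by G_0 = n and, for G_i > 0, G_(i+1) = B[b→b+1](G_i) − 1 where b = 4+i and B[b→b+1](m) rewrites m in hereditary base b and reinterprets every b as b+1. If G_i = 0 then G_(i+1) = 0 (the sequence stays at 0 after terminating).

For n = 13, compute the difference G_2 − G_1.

[0] 13 ≡ 3·4 + 1 (base 4). Lift 5: 16. −1: 15.
[1] 15 ≡ 3·5 (base 5). Lift 6: 18. −1: 17.

2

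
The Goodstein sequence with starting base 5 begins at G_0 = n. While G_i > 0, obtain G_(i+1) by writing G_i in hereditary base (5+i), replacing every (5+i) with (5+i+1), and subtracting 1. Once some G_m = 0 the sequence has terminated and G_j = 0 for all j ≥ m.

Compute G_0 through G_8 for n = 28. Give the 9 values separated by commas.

G_0=28  [base 5] 5^2 + 3  →[5↦6]→  6^2 + 3 = 39  −1 ⇒ G_1=38
G_1=38  [base 6] 6^2 + 2  →[6↦7]→  7^2 + 2 = 51  −1 ⇒ G_2=50
G_2=50  [base 7] 7^2 + 1  →[7↦8]→  8^2 + 1 = 65  −1 ⇒ G_3=64
G_3=64  [base 8] 8^2  →[8↦9]→  9^2 = 81  −1 ⇒ G_4=80
G_4=80  [base 9] 8·9 + 8  →[9↦10]→  8·10 + 8 = 88  −1 ⇒ G_5=87
G_5=87  [base 10] 8·10 + 7  →[10↦11]→  8·11 + 7 = 95  −1 ⇒ G_6=94
G_6=94  [base 11] 8·11 + 6  →[11↦12]→  8·12 + 6 = 102  −1 ⇒ G_7=101
G_7=101  [base 12] 8·12 + 5  →[12↦13]→  8·13 + 5 = 109  −1 ⇒ G_8=108

28, 38, 50, 64, 80, 87, 94, 101, 108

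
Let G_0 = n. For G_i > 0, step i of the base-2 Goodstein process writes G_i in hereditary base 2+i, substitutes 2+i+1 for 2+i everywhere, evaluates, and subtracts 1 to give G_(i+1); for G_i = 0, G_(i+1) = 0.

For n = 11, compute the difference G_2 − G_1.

943

[0] 11 ≡ 2^(2 + 1) + 2 + 1 (base 2). Lift 3: 85. −1: 84.
[1] 84 ≡ 3^(3 + 1) + 3 (base 3). Lift 4: 1028. −1: 1027.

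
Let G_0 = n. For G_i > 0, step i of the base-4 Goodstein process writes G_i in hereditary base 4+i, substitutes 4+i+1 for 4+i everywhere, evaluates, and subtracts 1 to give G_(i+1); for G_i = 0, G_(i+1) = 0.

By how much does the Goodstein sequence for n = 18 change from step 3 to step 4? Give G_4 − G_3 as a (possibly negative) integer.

5

18 —HB4→ 4^2 + 2 —bump→ 5^2 + 2 = 27 —(−1)→ 26
26 —HB5→ 5^2 + 1 —bump→ 6^2 + 1 = 37 —(−1)→ 36
36 —HB6→ 6^2 —bump→ 7^2 = 49 —(−1)→ 48
48 —HB7→ 6·7 + 6 —bump→ 6·8 + 6 = 54 —(−1)→ 53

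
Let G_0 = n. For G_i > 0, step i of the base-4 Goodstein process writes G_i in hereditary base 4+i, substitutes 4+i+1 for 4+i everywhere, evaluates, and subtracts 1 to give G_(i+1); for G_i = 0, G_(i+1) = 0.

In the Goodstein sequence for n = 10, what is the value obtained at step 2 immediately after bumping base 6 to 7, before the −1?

14

[0] 10 ≡ 2·4 + 2 (base 4). Lift 5: 12. −1: 11.
[1] 11 ≡ 2·5 + 1 (base 5). Lift 6: 13. −1: 12.
[2] 12 ≡ 2·6 (base 6). Lift 7: 14. −1: 13.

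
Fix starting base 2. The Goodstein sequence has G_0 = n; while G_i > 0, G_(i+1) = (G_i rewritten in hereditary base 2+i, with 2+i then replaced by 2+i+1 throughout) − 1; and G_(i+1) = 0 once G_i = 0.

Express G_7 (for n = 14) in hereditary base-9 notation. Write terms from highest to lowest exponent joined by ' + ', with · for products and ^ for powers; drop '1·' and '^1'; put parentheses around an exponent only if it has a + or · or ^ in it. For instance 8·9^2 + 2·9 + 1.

9^(9 + 1) + 5·9^5 + 5·9^4 + 5·9^3 + 5·9^2 + 5·9 + 2

14 —HB2→ 2^(2 + 1) + 2^2 + 2 —bump→ 3^(3 + 1) + 3^3 + 3 = 111 —(−1)→ 110
110 —HB3→ 3^(3 + 1) + 3^3 + 2 —bump→ 4^(4 + 1) + 4^4 + 2 = 1282 —(−1)→ 1281
1281 —HB4→ 4^(4 + 1) + 4^4 + 1 —bump→ 5^(5 + 1) + 5^5 + 1 = 18751 —(−1)→ 18750
18750 —HB5→ 5^(5 + 1) + 5^5 —bump→ 6^(6 + 1) + 6^6 = 326592 —(−1)→ 326591
326591 —HB6→ 6^(6 + 1) + 5·6^5 + 5·6^4 + 5·6^3 + 5·6^2 + 5·6 + 5 —bump→ 7^(7 + 1) + 5·7^5 + 5·7^4 + 5·7^3 + 5·7^2 + 5·7 + 5 = 5862841 —(−1)→ 5862840
5862840 —HB7→ 7^(7 + 1) + 5·7^5 + 5·7^4 + 5·7^3 + 5·7^2 + 5·7 + 4 —bump→ 8^(8 + 1) + 5·8^5 + 5·8^4 + 5·8^3 + 5·8^2 + 5·8 + 4 = 134404972 —(−1)→ 134404971
134404971 —HB8→ 8^(8 + 1) + 5·8^5 + 5·8^4 + 5·8^3 + 5·8^2 + 5·8 + 3 —bump→ 9^(9 + 1) + 5·9^5 + 5·9^4 + 5·9^3 + 5·9^2 + 5·9 + 3 = 3487116549 —(−1)→ 3487116548
3487116548 —HB9→ 9^(9 + 1) + 5·9^5 + 5·9^4 + 5·9^3 + 5·9^2 + 5·9 + 2 —bump→ 10^(10 + 1) + 5·10^5 + 5·10^4 + 5·10^3 + 5·10^2 + 5·10 + 2 = 100000555552 —(−1)→ 100000555551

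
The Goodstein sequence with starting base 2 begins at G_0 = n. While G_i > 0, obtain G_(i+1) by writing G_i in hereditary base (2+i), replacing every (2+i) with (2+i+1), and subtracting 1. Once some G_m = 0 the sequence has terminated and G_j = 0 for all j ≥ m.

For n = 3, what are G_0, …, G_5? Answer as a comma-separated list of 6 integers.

3, 3, 3, 2, 1, 0

base 2: 3 = 2 + 1; at 3: 3 + 1 = 4; next = 3
base 3: 3 = 3; at 4: 4 = 4; next = 3
base 4: 3 = 3; at 5: 3 = 3; next = 2
base 5: 2 = 2; at 6: 2 = 2; next = 1
base 6: 1 = 1; at 7: 1 = 1; next = 0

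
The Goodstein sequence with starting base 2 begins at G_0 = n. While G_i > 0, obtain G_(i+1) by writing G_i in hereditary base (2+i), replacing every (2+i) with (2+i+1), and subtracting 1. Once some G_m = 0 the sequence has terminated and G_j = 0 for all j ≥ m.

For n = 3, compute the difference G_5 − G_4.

-1

(0) 3|_2 = 2 + 1 ↦ 3 + 1|_3 = 4 ⇒ 3
(1) 3|_3 = 3 ↦ 4|_4 = 4 ⇒ 3
(2) 3|_4 = 3 ↦ 3|_5 = 3 ⇒ 2
(3) 2|_5 = 2 ↦ 2|_6 = 2 ⇒ 1
(4) 1|_6 = 1 ↦ 1|_7 = 1 ⇒ 0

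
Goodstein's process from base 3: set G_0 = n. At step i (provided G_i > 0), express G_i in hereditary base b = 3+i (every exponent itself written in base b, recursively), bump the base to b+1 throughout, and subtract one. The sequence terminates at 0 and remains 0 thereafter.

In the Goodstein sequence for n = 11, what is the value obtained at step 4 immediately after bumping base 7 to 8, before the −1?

44

11 —HB3→ 3^2 + 2 —bump→ 4^2 + 2 = 18 —(−1)→ 17
17 —HB4→ 4^2 + 1 —bump→ 5^2 + 1 = 26 —(−1)→ 25
25 —HB5→ 5^2 —bump→ 6^2 = 36 —(−1)→ 35
35 —HB6→ 5·6 + 5 —bump→ 5·7 + 5 = 40 —(−1)→ 39
39 —HB7→ 5·7 + 4 —bump→ 5·8 + 4 = 44 —(−1)→ 43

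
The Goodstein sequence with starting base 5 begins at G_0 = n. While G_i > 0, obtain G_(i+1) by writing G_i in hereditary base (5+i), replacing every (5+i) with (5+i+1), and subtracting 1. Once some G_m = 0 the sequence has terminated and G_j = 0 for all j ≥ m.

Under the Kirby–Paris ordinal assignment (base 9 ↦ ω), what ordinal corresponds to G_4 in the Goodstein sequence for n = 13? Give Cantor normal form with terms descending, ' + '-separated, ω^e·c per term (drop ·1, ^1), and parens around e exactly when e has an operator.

i=0: 13 = 2·5 + 3 (b=5); 5→6: 2·6 + 3 = 15; 15−1 = 14
i=1: 14 = 2·6 + 2 (b=6); 6→7: 2·7 + 2 = 16; 16−1 = 15
i=2: 15 = 2·7 + 1 (b=7); 7→8: 2·8 + 1 = 17; 17−1 = 16
i=3: 16 = 2·8 (b=8); 8→9: 2·9 = 18; 18−1 = 17
i=4: 17 = 9 + 8 (b=9); 9→10: 10 + 8 = 18; 18−1 = 17

ω + 8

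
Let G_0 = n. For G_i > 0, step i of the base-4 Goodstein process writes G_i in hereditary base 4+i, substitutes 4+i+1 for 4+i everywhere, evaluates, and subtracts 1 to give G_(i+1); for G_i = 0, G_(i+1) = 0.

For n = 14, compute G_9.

26

G_0=14  [base 4] 3·4 + 2  →[4↦5]→  3·5 + 2 = 17  −1 ⇒ G_1=16
G_1=16  [base 5] 3·5 + 1  →[5↦6]→  3·6 + 1 = 19  −1 ⇒ G_2=18
G_2=18  [base 6] 3·6  →[6↦7]→  3·7 = 21  −1 ⇒ G_3=20
G_3=20  [base 7] 2·7 + 6  →[7↦8]→  2·8 + 6 = 22  −1 ⇒ G_4=21
G_4=21  [base 8] 2·8 + 5  →[8↦9]→  2·9 + 5 = 23  −1 ⇒ G_5=22
G_5=22  [base 9] 2·9 + 4  →[9↦10]→  2·10 + 4 = 24  −1 ⇒ G_6=23
G_6=23  [base 10] 2·10 + 3  →[10↦11]→  2·11 + 3 = 25  −1 ⇒ G_7=24
G_7=24  [base 11] 2·11 + 2  →[11↦12]→  2·12 + 2 = 26  −1 ⇒ G_8=25
G_8=25  [base 12] 2·12 + 1  →[12↦13]→  2·13 + 1 = 27  −1 ⇒ G_9=26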